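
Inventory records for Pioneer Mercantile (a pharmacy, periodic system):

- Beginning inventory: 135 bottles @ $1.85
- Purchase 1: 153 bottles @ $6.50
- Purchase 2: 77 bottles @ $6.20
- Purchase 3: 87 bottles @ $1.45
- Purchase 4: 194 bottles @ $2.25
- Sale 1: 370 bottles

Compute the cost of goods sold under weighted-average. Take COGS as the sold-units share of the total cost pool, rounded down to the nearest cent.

COGS = $1,308.34

Sale 1, sell 370: 370/646 × $2,284.30 → $1,308.34
Ending inventory (cost pool remaining) = $975.96
Check: goods available $2,284.30 = COGS $1,308.34 + ending $975.96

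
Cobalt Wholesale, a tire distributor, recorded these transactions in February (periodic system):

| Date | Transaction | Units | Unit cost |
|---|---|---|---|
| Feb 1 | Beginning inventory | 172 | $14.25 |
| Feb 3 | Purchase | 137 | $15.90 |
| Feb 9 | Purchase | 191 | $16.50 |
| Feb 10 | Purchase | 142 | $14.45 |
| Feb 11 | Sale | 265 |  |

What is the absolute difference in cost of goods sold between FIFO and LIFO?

$151.70

FIFO COGS: 172 @ $14.25 + 93 @ $15.90 = $3,929.70
LIFO COGS: 142 @ $14.45 + 123 @ $16.50 = $4,081.40
Difference = |$3,929.70 − $4,081.40| = $151.70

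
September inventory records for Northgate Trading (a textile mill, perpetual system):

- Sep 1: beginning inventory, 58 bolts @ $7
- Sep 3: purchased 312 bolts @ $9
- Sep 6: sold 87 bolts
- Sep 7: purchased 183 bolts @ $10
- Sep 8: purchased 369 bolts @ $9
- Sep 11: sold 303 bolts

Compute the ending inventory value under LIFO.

Sep 6, 87 sold [LIFO — newest first]: 87 @ $9 = $783
Sep 11, 303 sold [LIFO — newest first]: 303 @ $9 = $2,727
Total COGS = $783 + $2,727 = $3,510
Ending inventory: 58 @ $7 + 225 @ $9 + 183 @ $10 + 66 @ $9 = $4,855
Check: goods available $8,365 = COGS $3,510 + ending $4,855

Ending inventory = $4,855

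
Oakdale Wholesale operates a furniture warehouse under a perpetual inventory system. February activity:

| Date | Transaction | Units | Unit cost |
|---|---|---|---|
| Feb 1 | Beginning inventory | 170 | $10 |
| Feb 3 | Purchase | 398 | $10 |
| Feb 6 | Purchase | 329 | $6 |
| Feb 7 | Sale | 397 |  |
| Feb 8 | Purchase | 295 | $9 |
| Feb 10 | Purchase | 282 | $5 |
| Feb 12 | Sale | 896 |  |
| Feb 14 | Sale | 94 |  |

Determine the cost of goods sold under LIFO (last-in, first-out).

Feb 7, 397 sold [LIFO — newest first]: 329 @ $6 + 68 @ $10 = $2,654
Feb 12, 896 sold [LIFO — newest first]: 282 @ $5 + 295 @ $9 + 319 @ $10 = $7,255
Feb 14, 94 sold [LIFO — newest first]: 11 @ $10 + 83 @ $10 = $940
Total COGS = $2,654 + $7,255 + $940 = $10,849
Ending inventory: 87 @ $10 = $870
Check: goods available $11,719 = COGS $10,849 + ending $870

COGS = $10,849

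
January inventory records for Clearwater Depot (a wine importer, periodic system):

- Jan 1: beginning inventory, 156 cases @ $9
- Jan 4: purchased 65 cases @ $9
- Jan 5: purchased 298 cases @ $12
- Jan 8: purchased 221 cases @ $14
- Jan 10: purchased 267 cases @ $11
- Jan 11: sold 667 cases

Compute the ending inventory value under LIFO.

Jan 11, 667 sold [LIFO — newest first]: 267 @ $11 + 221 @ $14 + 179 @ $12 = $8,179
Ending inventory: 156 @ $9 + 65 @ $9 + 119 @ $12 = $3,417

Ending inventory = $3,417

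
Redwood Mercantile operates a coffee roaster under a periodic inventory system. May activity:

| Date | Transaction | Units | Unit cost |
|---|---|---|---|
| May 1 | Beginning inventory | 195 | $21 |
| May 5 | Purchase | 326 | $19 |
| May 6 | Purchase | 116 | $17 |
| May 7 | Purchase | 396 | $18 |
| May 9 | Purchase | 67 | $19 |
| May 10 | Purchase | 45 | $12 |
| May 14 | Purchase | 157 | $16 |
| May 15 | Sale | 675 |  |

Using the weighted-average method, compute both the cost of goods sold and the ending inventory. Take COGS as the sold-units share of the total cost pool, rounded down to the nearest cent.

May 15, sell 675: 675/1302 × $23,714.00 → $12,294.12
Ending inventory (cost pool remaining) = $11,419.88

COGS = $12,294.12; ending inventory = $11,419.88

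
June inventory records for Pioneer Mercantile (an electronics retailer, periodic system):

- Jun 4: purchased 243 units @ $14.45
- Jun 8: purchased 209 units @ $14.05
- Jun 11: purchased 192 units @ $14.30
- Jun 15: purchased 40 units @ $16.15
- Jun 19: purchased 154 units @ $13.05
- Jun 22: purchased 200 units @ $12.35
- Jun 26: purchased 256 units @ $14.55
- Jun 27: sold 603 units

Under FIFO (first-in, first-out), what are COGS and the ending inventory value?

Jun 27, 603 sold [FIFO — oldest first]: 243 @ $14.45 + 209 @ $14.05 + 151 @ $14.30 = $8,607.10
Ending inventory: 41 @ $14.30 + 40 @ $16.15 + 154 @ $13.05 + 200 @ $12.35 + 256 @ $14.55 = $9,436.80

COGS = $8,607.10; ending inventory = $9,436.80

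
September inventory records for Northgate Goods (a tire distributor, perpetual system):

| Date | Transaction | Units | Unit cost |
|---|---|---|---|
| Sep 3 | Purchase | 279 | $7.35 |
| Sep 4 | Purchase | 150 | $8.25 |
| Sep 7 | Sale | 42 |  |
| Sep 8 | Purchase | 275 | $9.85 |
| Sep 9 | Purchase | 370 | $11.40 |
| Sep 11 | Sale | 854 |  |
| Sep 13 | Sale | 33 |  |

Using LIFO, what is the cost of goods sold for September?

Sep 7, 42 sold [LIFO — newest first]: 42 @ $8.25 = $346.50
Sep 11, 854 sold [LIFO — newest first]: 370 @ $11.40 + 275 @ $9.85 + 108 @ $8.25 + 101 @ $7.35 = $8,560.10
Sep 13, 33 sold [LIFO — newest first]: 33 @ $7.35 = $242.55
Total COGS = $346.50 + $8,560.10 + $242.55 = $9,149.15
Ending inventory: 145 @ $7.35 = $1,065.75

COGS = $9,149.15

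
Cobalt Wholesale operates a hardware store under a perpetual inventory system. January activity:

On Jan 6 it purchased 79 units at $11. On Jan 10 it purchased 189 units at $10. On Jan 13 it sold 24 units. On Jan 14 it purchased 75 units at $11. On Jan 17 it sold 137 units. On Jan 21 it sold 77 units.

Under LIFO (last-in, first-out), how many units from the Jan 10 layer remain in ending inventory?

26

Jan 13, 24 sold [LIFO — newest first]: 24 @ $10 = $240
Jan 17, 137 sold [LIFO — newest first]: 75 @ $11 + 62 @ $10 = $1,445
Jan 21, 77 sold [LIFO — newest first]: 77 @ $10 = $770
Total COGS = $240 + $1,445 + $770 = $2,455
Ending inventory: 79 @ $11 + 26 @ $10 = $1,129
Check: goods available $3,584 = COGS $2,455 + ending $1,129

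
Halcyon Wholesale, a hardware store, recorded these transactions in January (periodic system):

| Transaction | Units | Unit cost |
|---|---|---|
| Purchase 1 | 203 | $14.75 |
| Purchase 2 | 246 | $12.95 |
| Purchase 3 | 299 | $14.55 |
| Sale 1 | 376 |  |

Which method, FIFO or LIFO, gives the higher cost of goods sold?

LIFO

FIFO COGS: 203 @ $14.75 + 173 @ $12.95 = $5,234.60
LIFO COGS: 299 @ $14.55 + 77 @ $12.95 = $5,347.60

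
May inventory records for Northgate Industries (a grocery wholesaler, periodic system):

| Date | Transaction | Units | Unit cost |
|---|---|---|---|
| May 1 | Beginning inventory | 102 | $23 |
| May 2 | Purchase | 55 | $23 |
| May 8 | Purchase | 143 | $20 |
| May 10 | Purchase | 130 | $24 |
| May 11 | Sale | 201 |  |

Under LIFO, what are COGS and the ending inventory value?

May 11, 201 sold [LIFO — newest first]: 130 @ $24 + 71 @ $20 = $4,540
Ending inventory: 102 @ $23 + 55 @ $23 + 72 @ $20 = $5,051

COGS = $4,540; ending inventory = $5,051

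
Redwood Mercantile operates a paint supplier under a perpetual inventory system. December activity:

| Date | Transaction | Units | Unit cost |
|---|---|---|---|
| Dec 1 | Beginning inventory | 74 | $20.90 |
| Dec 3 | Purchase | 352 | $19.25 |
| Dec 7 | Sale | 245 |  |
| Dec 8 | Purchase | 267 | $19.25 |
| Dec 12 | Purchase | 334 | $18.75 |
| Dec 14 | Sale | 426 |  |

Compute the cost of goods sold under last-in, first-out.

Dec 7, 245 sold [LIFO — newest first]: 245 @ $19.25 = $4,716.25
Dec 14, 426 sold [LIFO — newest first]: 334 @ $18.75 + 92 @ $19.25 = $8,033.50
Total COGS = $4,716.25 + $8,033.50 = $12,749.75
Ending inventory: 74 @ $20.90 + 107 @ $19.25 + 175 @ $19.25 = $6,975.10
Check: goods available $19,724.85 = COGS $12,749.75 + ending $6,975.10

COGS = $12,749.75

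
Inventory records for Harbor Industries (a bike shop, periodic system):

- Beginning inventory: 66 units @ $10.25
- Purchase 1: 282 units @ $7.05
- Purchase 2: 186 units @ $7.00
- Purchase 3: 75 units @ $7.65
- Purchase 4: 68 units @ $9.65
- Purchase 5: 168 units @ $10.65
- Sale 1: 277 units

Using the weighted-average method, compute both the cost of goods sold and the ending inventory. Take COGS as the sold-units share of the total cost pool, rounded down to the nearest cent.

Sale 1, sell 277: 277/845 × $6,985.75 → $2,290.00
Ending inventory (cost pool remaining) = $4,695.75
Check: goods available $6,985.75 = COGS $2,290.00 + ending $4,695.75

COGS = $2,290.00; ending inventory = $4,695.75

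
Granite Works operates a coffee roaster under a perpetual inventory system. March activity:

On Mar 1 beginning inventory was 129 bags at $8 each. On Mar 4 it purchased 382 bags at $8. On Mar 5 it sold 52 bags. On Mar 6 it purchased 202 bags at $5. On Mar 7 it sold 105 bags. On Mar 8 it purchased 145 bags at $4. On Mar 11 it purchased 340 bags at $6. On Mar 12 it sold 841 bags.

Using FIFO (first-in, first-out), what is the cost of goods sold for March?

Mar 5, 52 sold [FIFO — oldest first]: 52 @ $8 = $416
Mar 7, 105 sold [FIFO — oldest first]: 77 @ $8 + 28 @ $8 = $840
Mar 12, 841 sold [FIFO — oldest first]: 354 @ $8 + 202 @ $5 + 145 @ $4 + 140 @ $6 = $5,262
Total COGS = $416 + $840 + $5,262 = $6,518
Ending inventory: 200 @ $6 = $1,200

COGS = $6,518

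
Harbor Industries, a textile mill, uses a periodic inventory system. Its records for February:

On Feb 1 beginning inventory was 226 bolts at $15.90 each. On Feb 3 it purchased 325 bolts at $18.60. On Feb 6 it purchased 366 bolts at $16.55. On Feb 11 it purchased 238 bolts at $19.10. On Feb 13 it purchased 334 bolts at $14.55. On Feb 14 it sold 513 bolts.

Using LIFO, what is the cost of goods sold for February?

Feb 14, 513 sold [LIFO — newest first]: 334 @ $14.55 + 179 @ $19.10 = $8,278.60
Ending inventory: 226 @ $15.90 + 325 @ $18.60 + 366 @ $16.55 + 59 @ $19.10 = $16,822.60

COGS = $8,278.60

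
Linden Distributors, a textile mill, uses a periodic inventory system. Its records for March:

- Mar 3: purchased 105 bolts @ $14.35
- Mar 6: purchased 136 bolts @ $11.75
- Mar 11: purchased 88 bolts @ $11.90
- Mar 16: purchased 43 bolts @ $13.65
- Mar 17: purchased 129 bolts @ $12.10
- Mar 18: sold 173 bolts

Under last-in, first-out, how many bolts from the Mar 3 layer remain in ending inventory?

105

Mar 18, 173 sold [LIFO — newest first]: 129 @ $12.10 + 43 @ $13.65 + 1 @ $11.90 = $2,159.75
Ending inventory: 105 @ $14.35 + 136 @ $11.75 + 87 @ $11.90 = $4,140.05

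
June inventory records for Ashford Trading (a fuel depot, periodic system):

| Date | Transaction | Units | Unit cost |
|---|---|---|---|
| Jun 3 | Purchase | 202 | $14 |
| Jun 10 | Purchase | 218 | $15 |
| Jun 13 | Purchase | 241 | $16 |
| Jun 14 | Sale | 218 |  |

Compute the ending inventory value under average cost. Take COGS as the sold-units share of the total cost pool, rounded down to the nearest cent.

Jun 14, sell 218: 218/661 × $9,954.00 → $3,282.86
Ending inventory (cost pool remaining) = $6,671.14

Ending inventory = $6,671.14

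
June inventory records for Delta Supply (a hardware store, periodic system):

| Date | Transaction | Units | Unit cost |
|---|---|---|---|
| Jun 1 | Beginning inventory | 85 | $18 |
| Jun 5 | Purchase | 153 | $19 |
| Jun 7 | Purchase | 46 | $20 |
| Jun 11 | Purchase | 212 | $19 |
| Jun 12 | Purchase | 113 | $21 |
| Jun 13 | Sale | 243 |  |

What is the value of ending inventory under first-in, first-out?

Jun 13, 243 sold [FIFO — oldest first]: 85 @ $18 + 153 @ $19 + 5 @ $20 = $4,537
Ending inventory: 41 @ $20 + 212 @ $19 + 113 @ $21 = $7,221

Ending inventory = $7,221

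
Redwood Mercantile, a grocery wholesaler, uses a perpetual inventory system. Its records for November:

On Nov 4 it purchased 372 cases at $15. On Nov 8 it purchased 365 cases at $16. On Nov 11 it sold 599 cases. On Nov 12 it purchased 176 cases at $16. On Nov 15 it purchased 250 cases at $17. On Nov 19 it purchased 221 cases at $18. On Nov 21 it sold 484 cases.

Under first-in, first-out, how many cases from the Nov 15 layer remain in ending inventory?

80

Nov 11, 599 sold [FIFO — oldest first]: 372 @ $15 + 227 @ $16 = $9,212
Nov 21, 484 sold [FIFO — oldest first]: 138 @ $16 + 176 @ $16 + 170 @ $17 = $7,914
Total COGS = $9,212 + $7,914 = $17,126
Ending inventory: 80 @ $17 + 221 @ $18 = $5,338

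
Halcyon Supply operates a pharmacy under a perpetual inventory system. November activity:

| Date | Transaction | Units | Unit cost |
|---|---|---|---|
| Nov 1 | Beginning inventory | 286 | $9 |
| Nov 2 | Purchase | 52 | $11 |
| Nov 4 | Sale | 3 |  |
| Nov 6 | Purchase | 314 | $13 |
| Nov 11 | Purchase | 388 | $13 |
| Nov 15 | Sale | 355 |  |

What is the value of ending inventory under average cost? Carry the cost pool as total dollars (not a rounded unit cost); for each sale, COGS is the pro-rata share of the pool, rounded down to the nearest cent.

Ending inventory = $8,052.52

After Nov 1: 286 on hand, pool $2,574.00 (≈ $9.0000 each)
After Nov 2: 338 on hand, pool $3,146.00 (≈ $9.3077 each)
Nov 4, sell 3: 3/338 × $3,146.00 → $27.92
After Nov 6: 649 on hand, pool $7,200.08 (≈ $11.0941 each)
After Nov 11: 1037 on hand, pool $12,244.08 (≈ $11.8072 each)
Nov 15, sell 355: 355/1037 × $12,244.08 → $4,191.56
Total COGS = $27.92 + $4,191.56 = $4,219.48
Ending inventory (cost pool remaining) = $8,052.52
Check: goods available $12,272.00 = COGS $4,219.48 + ending $8,052.52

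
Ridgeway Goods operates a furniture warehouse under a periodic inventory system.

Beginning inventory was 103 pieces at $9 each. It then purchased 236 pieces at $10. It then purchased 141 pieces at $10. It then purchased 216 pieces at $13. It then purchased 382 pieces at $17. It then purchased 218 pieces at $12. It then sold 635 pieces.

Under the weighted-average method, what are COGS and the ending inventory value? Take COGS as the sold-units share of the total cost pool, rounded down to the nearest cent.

Sale 1, sell 635: 635/1296 × $16,615.00 → $8,140.83
Ending inventory (cost pool remaining) = $8,474.17

COGS = $8,140.83; ending inventory = $8,474.17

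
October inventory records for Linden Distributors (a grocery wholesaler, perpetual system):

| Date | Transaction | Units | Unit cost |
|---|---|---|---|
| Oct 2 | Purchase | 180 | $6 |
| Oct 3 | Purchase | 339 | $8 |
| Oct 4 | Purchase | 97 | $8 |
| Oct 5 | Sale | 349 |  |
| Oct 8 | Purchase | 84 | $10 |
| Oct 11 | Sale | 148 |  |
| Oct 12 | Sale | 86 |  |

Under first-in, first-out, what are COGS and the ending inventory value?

COGS = $4,304; ending inventory = $1,104

Oct 5, 349 sold [FIFO — oldest first]: 180 @ $6 + 169 @ $8 = $2,432
Oct 11, 148 sold [FIFO — oldest first]: 148 @ $8 = $1,184
Oct 12, 86 sold [FIFO — oldest first]: 22 @ $8 + 64 @ $8 = $688
Total COGS = $2,432 + $1,184 + $688 = $4,304
Ending inventory: 33 @ $8 + 84 @ $10 = $1,104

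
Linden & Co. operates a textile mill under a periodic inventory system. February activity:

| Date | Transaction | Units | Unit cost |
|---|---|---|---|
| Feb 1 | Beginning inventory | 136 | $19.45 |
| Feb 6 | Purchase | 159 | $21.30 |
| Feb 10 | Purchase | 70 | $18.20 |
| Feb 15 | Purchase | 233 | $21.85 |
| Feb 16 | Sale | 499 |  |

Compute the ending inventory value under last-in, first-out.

Feb 16, 499 sold [LIFO — newest first]: 233 @ $21.85 + 70 @ $18.20 + 159 @ $21.30 + 37 @ $19.45 = $10,471.40
Ending inventory: 99 @ $19.45 = $1,925.55

Ending inventory = $1,925.55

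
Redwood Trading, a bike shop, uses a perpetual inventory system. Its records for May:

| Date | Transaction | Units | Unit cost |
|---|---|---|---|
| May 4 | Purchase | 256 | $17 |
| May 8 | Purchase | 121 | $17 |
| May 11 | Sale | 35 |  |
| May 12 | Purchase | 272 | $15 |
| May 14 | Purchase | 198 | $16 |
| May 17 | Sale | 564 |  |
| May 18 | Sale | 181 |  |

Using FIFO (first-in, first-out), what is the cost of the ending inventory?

Ending inventory = $1,072

May 11, 35 sold [FIFO — oldest first]: 35 @ $17 = $595
May 17, 564 sold [FIFO — oldest first]: 221 @ $17 + 121 @ $17 + 222 @ $15 = $9,144
May 18, 181 sold [FIFO — oldest first]: 50 @ $15 + 131 @ $16 = $2,846
Total COGS = $595 + $9,144 + $2,846 = $12,585
Ending inventory: 67 @ $16 = $1,072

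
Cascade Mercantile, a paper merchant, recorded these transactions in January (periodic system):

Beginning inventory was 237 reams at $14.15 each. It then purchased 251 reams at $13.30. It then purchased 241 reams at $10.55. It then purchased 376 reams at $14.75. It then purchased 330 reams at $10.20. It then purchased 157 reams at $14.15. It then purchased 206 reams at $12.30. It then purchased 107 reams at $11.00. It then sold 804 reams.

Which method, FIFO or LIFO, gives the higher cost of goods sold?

FIFO COGS: 237 @ $14.15 + 251 @ $13.30 + 241 @ $10.55 + 75 @ $14.75 = $10,340.65
LIFO COGS: 107 @ $11.00 + 206 @ $12.30 + 157 @ $14.15 + 330 @ $10.20 + 4 @ $14.75 = $9,357.35

FIFO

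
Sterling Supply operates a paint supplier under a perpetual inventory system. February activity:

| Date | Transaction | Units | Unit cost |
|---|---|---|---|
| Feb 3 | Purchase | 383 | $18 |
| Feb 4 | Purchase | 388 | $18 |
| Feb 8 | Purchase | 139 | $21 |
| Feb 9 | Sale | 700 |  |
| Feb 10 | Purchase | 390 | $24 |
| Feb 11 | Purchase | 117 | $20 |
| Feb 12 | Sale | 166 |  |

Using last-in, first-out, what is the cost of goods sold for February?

Feb 9, 700 sold [LIFO — newest first]: 139 @ $21 + 388 @ $18 + 173 @ $18 = $13,017
Feb 12, 166 sold [LIFO — newest first]: 117 @ $20 + 49 @ $24 = $3,516
Total COGS = $13,017 + $3,516 = $16,533
Ending inventory: 210 @ $18 + 341 @ $24 = $11,964
Check: goods available $28,497 = COGS $16,533 + ending $11,964

COGS = $16,533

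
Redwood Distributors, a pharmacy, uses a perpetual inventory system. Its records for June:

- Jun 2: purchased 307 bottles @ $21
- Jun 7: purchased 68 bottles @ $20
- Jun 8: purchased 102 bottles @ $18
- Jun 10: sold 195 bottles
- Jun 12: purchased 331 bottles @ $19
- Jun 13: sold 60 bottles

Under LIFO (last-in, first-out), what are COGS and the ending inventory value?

COGS = $4,861; ending inventory = $11,071

Jun 10, 195 sold [LIFO — newest first]: 102 @ $18 + 68 @ $20 + 25 @ $21 = $3,721
Jun 13, 60 sold [LIFO — newest first]: 60 @ $19 = $1,140
Total COGS = $3,721 + $1,140 = $4,861
Ending inventory: 282 @ $21 + 271 @ $19 = $11,071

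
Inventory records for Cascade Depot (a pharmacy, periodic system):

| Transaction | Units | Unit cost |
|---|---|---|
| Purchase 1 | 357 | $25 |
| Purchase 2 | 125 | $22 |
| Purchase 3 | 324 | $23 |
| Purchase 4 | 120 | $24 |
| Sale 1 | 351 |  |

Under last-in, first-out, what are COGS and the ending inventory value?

COGS = $8,193; ending inventory = $13,814

Sale 1 (351) [LIFO — newest first]: 120 @ $24 + 231 @ $23 = $8,193
Ending inventory: 357 @ $25 + 125 @ $22 + 93 @ $23 = $13,814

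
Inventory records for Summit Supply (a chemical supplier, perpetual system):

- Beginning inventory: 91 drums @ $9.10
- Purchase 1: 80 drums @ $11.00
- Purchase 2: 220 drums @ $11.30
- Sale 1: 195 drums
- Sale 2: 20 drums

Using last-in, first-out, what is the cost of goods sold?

Sale 1 (195) [LIFO — newest first]: 195 @ $11.30 = $2,203.50
Sale 2 (20) [LIFO — newest first]: 20 @ $11.30 = $226.00
Total COGS = $2,203.50 + $226.00 = $2,429.50
Ending inventory: 91 @ $9.10 + 80 @ $11.00 + 5 @ $11.30 = $1,764.60
Check: goods available $4,194.10 = COGS $2,429.50 + ending $1,764.60

COGS = $2,429.50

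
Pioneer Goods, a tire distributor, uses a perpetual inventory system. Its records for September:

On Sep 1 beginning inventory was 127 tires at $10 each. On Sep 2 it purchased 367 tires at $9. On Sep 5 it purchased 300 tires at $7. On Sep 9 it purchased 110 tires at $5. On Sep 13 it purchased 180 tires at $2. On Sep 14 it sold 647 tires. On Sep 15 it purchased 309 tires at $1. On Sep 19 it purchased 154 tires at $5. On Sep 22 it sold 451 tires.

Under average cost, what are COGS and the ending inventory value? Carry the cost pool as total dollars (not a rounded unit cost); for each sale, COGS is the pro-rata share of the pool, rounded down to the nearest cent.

COGS = $6,598.60; ending inventory = $2,063.40

After Sep 1: 127 on hand, pool $1,270.00 (≈ $10.0000 each)
After Sep 2: 494 on hand, pool $4,573.00 (≈ $9.2571 each)
After Sep 5: 794 on hand, pool $6,673.00 (≈ $8.4043 each)
After Sep 9: 904 on hand, pool $7,223.00 (≈ $7.9900 each)
After Sep 13: 1084 on hand, pool $7,583.00 (≈ $6.9954 each)
Sep 14, sell 647: 647/1084 × $7,583.00 → $4,526.01
After Sep 15: 746 on hand, pool $3,365.99 (≈ $4.5121 each)
After Sep 19: 900 on hand, pool $4,135.99 (≈ $4.5955 each)
Sep 22, sell 451: 451/900 × $4,135.99 → $2,072.59
Total COGS = $4,526.01 + $2,072.59 = $6,598.60
Ending inventory (cost pool remaining) = $2,063.40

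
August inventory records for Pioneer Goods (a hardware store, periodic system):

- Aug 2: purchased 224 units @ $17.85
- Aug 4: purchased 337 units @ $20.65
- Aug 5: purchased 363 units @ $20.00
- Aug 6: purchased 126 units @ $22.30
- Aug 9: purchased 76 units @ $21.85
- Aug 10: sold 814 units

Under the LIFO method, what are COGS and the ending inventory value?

Aug 10, 814 sold [LIFO — newest first]: 76 @ $21.85 + 126 @ $22.30 + 363 @ $20.00 + 249 @ $20.65 = $16,872.25
Ending inventory: 224 @ $17.85 + 88 @ $20.65 = $5,815.60
Check: goods available $22,687.85 = COGS $16,872.25 + ending $5,815.60

COGS = $16,872.25; ending inventory = $5,815.60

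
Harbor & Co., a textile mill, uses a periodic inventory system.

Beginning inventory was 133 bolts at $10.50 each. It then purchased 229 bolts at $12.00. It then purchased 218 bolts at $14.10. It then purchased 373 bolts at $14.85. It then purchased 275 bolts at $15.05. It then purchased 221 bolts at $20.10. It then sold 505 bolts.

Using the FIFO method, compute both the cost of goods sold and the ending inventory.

COGS = $6,160.80; ending inventory = $15,177.40

Sale 1 (505) [FIFO — oldest first]: 133 @ $10.50 + 229 @ $12.00 + 143 @ $14.10 = $6,160.80
Ending inventory: 75 @ $14.10 + 373 @ $14.85 + 275 @ $15.05 + 221 @ $20.10 = $15,177.40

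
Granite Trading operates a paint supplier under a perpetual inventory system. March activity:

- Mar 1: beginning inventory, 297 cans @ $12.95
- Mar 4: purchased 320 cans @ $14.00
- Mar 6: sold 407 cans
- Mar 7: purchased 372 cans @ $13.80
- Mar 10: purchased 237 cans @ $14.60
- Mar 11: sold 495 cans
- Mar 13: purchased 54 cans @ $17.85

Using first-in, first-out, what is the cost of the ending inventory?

Mar 6, 407 sold [FIFO — oldest first]: 297 @ $12.95 + 110 @ $14.00 = $5,386.15
Mar 11, 495 sold [FIFO — oldest first]: 210 @ $14.00 + 285 @ $13.80 = $6,873.00
Total COGS = $5,386.15 + $6,873.00 = $12,259.15
Ending inventory: 87 @ $13.80 + 237 @ $14.60 + 54 @ $17.85 = $5,624.70
Check: goods available $17,883.85 = COGS $12,259.15 + ending $5,624.70

Ending inventory = $5,624.70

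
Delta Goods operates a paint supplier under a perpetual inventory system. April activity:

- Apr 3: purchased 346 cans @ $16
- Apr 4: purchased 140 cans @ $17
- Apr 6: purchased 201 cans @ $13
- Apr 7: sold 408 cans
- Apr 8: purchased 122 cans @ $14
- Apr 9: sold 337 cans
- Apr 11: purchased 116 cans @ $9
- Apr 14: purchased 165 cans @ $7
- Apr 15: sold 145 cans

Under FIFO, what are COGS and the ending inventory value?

Apr 7, 408 sold [FIFO — oldest first]: 346 @ $16 + 62 @ $17 = $6,590
Apr 9, 337 sold [FIFO — oldest first]: 78 @ $17 + 201 @ $13 + 58 @ $14 = $4,751
Apr 15, 145 sold [FIFO — oldest first]: 64 @ $14 + 81 @ $9 = $1,625
Total COGS = $6,590 + $4,751 + $1,625 = $12,966
Ending inventory: 35 @ $9 + 165 @ $7 = $1,470

COGS = $12,966; ending inventory = $1,470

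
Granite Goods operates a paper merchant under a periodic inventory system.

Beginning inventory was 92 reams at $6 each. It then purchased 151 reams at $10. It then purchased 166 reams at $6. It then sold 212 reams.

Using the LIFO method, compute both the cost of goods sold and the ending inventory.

COGS = $1,456; ending inventory = $1,602

Sale 1 (212) [LIFO — newest first]: 166 @ $6 + 46 @ $10 = $1,456
Ending inventory: 92 @ $6 + 105 @ $10 = $1,602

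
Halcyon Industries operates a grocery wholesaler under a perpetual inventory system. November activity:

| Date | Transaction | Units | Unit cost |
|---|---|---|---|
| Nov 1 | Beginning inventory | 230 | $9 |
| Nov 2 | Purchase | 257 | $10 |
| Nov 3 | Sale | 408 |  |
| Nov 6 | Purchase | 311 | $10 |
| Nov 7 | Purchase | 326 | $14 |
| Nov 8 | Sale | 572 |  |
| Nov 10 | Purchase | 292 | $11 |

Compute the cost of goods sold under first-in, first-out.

Nov 3, 408 sold [FIFO — oldest first]: 230 @ $9 + 178 @ $10 = $3,850
Nov 8, 572 sold [FIFO — oldest first]: 79 @ $10 + 311 @ $10 + 182 @ $14 = $6,448
Total COGS = $3,850 + $6,448 = $10,298
Ending inventory: 144 @ $14 + 292 @ $11 = $5,228
Check: goods available $15,526 = COGS $10,298 + ending $5,228

COGS = $10,298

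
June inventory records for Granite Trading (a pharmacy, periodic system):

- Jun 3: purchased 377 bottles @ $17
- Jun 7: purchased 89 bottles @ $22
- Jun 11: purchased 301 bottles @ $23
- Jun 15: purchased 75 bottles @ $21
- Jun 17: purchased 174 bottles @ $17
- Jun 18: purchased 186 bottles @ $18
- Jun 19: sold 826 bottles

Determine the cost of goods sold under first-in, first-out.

Jun 19, 826 sold [FIFO — oldest first]: 377 @ $17 + 89 @ $22 + 301 @ $23 + 59 @ $21 = $16,529
Ending inventory: 16 @ $21 + 174 @ $17 + 186 @ $18 = $6,642

COGS = $16,529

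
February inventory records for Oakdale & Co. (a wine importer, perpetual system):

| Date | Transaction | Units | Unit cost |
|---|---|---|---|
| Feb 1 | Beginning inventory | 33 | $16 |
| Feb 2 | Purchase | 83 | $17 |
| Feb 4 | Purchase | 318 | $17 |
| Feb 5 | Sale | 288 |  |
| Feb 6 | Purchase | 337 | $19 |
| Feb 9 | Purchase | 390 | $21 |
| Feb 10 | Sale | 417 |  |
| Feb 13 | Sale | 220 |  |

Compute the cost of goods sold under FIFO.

Feb 5, 288 sold [FIFO — oldest first]: 33 @ $16 + 83 @ $17 + 172 @ $17 = $4,863
Feb 10, 417 sold [FIFO — oldest first]: 146 @ $17 + 271 @ $19 = $7,631
Feb 13, 220 sold [FIFO — oldest first]: 66 @ $19 + 154 @ $21 = $4,488
Total COGS = $4,863 + $7,631 + $4,488 = $16,982
Ending inventory: 236 @ $21 = $4,956

COGS = $16,982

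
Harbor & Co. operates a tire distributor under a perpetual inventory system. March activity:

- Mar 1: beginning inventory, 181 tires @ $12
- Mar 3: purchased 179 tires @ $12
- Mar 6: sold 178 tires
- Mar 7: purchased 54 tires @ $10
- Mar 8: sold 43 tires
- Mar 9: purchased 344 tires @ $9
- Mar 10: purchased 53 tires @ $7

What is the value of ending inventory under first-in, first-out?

Mar 6, 178 sold [FIFO — oldest first]: 178 @ $12 = $2,136
Mar 8, 43 sold [FIFO — oldest first]: 3 @ $12 + 40 @ $12 = $516
Total COGS = $2,136 + $516 = $2,652
Ending inventory: 139 @ $12 + 54 @ $10 + 344 @ $9 + 53 @ $7 = $5,675

Ending inventory = $5,675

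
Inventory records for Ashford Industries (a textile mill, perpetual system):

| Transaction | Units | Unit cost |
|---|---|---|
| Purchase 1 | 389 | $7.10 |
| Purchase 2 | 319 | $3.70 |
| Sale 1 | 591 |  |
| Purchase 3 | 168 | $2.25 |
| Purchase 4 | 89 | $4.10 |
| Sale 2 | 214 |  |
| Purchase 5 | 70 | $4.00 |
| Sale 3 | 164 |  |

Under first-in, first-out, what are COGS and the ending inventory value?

COGS = $4,701.10; ending inventory = $264.00

Sale 1 (591) [FIFO — oldest first]: 389 @ $7.10 + 202 @ $3.70 = $3,509.30
Sale 2 (214) [FIFO — oldest first]: 117 @ $3.70 + 97 @ $2.25 = $651.15
Sale 3 (164) [FIFO — oldest first]: 71 @ $2.25 + 89 @ $4.10 + 4 @ $4.00 = $540.65
Total COGS = $3,509.30 + $651.15 + $540.65 = $4,701.10
Ending inventory: 66 @ $4.00 = $264.00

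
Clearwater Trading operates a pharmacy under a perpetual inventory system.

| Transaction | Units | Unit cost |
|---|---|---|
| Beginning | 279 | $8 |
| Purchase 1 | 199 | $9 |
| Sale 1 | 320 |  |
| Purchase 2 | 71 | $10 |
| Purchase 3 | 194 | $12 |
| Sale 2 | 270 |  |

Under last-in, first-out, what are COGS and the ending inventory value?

COGS = $5,837; ending inventory = $1,224

Sale 1 (320) [LIFO — newest first]: 199 @ $9 + 121 @ $8 = $2,759
Sale 2 (270) [LIFO — newest first]: 194 @ $12 + 71 @ $10 + 5 @ $8 = $3,078
Total COGS = $2,759 + $3,078 = $5,837
Ending inventory: 153 @ $8 = $1,224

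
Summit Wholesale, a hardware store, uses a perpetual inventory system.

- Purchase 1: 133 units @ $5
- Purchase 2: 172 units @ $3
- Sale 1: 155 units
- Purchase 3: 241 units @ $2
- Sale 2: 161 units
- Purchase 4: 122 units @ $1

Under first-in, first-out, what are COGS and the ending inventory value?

Sale 1 (155) [FIFO — oldest first]: 133 @ $5 + 22 @ $3 = $731
Sale 2 (161) [FIFO — oldest first]: 150 @ $3 + 11 @ $2 = $472
Total COGS = $731 + $472 = $1,203
Ending inventory: 230 @ $2 + 122 @ $1 = $582
Check: goods available $1,785 = COGS $1,203 + ending $582

COGS = $1,203; ending inventory = $582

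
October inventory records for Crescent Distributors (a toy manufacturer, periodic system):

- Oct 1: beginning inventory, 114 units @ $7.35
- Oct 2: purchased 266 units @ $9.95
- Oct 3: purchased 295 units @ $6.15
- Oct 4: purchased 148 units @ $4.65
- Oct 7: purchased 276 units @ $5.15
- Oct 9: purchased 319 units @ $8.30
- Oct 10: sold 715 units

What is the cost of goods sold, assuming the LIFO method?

Oct 10, 715 sold [LIFO — newest first]: 319 @ $8.30 + 276 @ $5.15 + 120 @ $4.65 = $4,627.10
Ending inventory: 114 @ $7.35 + 266 @ $9.95 + 295 @ $6.15 + 28 @ $4.65 = $5,429.05

COGS = $4,627.10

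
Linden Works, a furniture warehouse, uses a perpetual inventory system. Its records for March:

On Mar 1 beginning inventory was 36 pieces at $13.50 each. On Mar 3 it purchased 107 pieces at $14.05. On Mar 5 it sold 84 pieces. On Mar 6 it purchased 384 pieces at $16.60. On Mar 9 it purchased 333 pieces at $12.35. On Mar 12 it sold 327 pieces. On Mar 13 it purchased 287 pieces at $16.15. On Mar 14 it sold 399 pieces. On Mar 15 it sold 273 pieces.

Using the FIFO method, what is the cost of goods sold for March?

COGS = $16,077.75

Mar 5, 84 sold [FIFO — oldest first]: 36 @ $13.50 + 48 @ $14.05 = $1,160.40
Mar 12, 327 sold [FIFO — oldest first]: 59 @ $14.05 + 268 @ $16.60 = $5,277.75
Mar 14, 399 sold [FIFO — oldest first]: 116 @ $16.60 + 283 @ $12.35 = $5,420.65
Mar 15, 273 sold [FIFO — oldest first]: 50 @ $12.35 + 223 @ $16.15 = $4,218.95
Total COGS = $1,160.40 + $5,277.75 + $5,420.65 + $4,218.95 = $16,077.75
Ending inventory: 64 @ $16.15 = $1,033.60
Check: goods available $17,111.35 = COGS $16,077.75 + ending $1,033.60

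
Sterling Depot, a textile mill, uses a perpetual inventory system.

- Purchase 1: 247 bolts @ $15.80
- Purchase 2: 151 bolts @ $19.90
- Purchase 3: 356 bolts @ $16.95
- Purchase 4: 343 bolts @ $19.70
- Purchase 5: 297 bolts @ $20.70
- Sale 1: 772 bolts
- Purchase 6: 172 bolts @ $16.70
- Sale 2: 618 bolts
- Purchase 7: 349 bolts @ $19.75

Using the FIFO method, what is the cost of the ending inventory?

Sale 1 (772) [FIFO — oldest first]: 247 @ $15.80 + 151 @ $19.90 + 356 @ $16.95 + 18 @ $19.70 = $13,296.30
Sale 2 (618) [FIFO — oldest first]: 325 @ $19.70 + 293 @ $20.70 = $12,467.60
Total COGS = $13,296.30 + $12,467.60 = $25,763.90
Ending inventory: 4 @ $20.70 + 172 @ $16.70 + 349 @ $19.75 = $9,847.95

Ending inventory = $9,847.95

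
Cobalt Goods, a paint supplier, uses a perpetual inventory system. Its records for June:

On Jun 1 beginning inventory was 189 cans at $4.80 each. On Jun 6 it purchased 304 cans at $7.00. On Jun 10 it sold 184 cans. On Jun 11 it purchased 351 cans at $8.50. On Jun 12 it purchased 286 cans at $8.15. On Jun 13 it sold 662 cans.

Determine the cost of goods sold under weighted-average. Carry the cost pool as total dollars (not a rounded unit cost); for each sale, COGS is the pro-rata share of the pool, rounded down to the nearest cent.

COGS = $6,183.03

After Jun 1: 189 on hand, pool $907.20 (≈ $4.8000 each)
After Jun 6: 493 on hand, pool $3,035.20 (≈ $6.1566 each)
Jun 10, sell 184: 184/493 × $3,035.20 → $1,132.81
After Jun 11: 660 on hand, pool $4,885.89 (≈ $7.4029 each)
After Jun 12: 946 on hand, pool $7,216.79 (≈ $7.6287 each)
Jun 13, sell 662: 662/946 × $7,216.79 → $5,050.22
Total COGS = $1,132.81 + $5,050.22 = $6,183.03
Ending inventory (cost pool remaining) = $2,166.57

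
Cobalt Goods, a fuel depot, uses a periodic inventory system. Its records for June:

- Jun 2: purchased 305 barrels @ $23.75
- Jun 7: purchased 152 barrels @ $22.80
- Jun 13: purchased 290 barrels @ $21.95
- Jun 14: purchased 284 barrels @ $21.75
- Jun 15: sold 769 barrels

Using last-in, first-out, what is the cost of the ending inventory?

Jun 15, 769 sold [LIFO — newest first]: 284 @ $21.75 + 290 @ $21.95 + 152 @ $22.80 + 43 @ $23.75 = $17,029.35
Ending inventory: 262 @ $23.75 = $6,222.50
Check: goods available $23,251.85 = COGS $17,029.35 + ending $6,222.50

Ending inventory = $6,222.50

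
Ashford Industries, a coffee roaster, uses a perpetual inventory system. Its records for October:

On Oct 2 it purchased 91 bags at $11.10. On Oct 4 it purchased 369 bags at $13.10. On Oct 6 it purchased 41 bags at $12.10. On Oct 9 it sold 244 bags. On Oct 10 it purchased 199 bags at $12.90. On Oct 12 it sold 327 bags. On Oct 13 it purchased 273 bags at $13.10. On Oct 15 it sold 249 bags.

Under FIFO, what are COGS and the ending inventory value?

COGS = $10,479.20; ending inventory = $2,004.30

Oct 9, 244 sold [FIFO — oldest first]: 91 @ $11.10 + 153 @ $13.10 = $3,014.40
Oct 12, 327 sold [FIFO — oldest first]: 216 @ $13.10 + 41 @ $12.10 + 70 @ $12.90 = $4,228.70
Oct 15, 249 sold [FIFO — oldest first]: 129 @ $12.90 + 120 @ $13.10 = $3,236.10
Total COGS = $3,014.40 + $4,228.70 + $3,236.10 = $10,479.20
Ending inventory: 153 @ $13.10 = $2,004.30
Check: goods available $12,483.50 = COGS $10,479.20 + ending $2,004.30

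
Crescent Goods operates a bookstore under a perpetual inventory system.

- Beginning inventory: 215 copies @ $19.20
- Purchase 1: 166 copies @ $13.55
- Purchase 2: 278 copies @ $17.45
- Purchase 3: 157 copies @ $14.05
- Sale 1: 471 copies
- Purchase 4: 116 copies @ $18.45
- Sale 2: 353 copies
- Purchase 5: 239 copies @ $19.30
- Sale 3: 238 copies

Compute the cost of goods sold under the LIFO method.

COGS = $18,094.25

Sale 1 (471) [LIFO — newest first]: 157 @ $14.05 + 278 @ $17.45 + 36 @ $13.55 = $7,544.75
Sale 2 (353) [LIFO — newest first]: 116 @ $18.45 + 130 @ $13.55 + 107 @ $19.20 = $5,956.10
Sale 3 (238) [LIFO — newest first]: 238 @ $19.30 = $4,593.40
Total COGS = $7,544.75 + $5,956.10 + $4,593.40 = $18,094.25
Ending inventory: 108 @ $19.20 + 1 @ $19.30 = $2,092.90
Check: goods available $20,187.15 = COGS $18,094.25 + ending $2,092.90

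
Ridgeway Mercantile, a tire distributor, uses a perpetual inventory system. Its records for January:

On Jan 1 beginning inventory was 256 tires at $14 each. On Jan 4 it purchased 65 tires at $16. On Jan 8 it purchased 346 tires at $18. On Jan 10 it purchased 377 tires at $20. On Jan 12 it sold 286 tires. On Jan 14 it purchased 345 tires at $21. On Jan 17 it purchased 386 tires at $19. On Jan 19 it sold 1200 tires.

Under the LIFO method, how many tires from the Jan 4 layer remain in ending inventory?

33

Jan 12, 286 sold [LIFO — newest first]: 286 @ $20 = $5,720
Jan 19, 1200 sold [LIFO — newest first]: 386 @ $19 + 345 @ $21 + 91 @ $20 + 346 @ $18 + 32 @ $16 = $23,139
Total COGS = $5,720 + $23,139 = $28,859
Ending inventory: 256 @ $14 + 33 @ $16 = $4,112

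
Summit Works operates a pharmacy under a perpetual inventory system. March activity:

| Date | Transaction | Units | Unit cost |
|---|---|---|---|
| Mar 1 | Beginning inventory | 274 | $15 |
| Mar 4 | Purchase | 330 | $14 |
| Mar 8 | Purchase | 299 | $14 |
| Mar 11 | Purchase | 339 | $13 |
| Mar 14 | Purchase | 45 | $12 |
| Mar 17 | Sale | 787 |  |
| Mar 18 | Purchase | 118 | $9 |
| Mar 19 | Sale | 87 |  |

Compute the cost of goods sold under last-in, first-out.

Mar 17, 787 sold [LIFO — newest first]: 45 @ $12 + 339 @ $13 + 299 @ $14 + 104 @ $14 = $10,589
Mar 19, 87 sold [LIFO — newest first]: 87 @ $9 = $783
Total COGS = $10,589 + $783 = $11,372
Ending inventory: 274 @ $15 + 226 @ $14 + 31 @ $9 = $7,553
Check: goods available $18,925 = COGS $11,372 + ending $7,553

COGS = $11,372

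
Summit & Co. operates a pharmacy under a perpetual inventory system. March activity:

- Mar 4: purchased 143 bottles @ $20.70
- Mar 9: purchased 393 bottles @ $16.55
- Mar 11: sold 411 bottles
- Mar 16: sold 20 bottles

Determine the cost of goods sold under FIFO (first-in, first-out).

COGS = $7,726.50

Mar 11, 411 sold [FIFO — oldest first]: 143 @ $20.70 + 268 @ $16.55 = $7,395.50
Mar 16, 20 sold [FIFO — oldest first]: 20 @ $16.55 = $331.00
Total COGS = $7,395.50 + $331.00 = $7,726.50
Ending inventory: 105 @ $16.55 = $1,737.75
Check: goods available $9,464.25 = COGS $7,726.50 + ending $1,737.75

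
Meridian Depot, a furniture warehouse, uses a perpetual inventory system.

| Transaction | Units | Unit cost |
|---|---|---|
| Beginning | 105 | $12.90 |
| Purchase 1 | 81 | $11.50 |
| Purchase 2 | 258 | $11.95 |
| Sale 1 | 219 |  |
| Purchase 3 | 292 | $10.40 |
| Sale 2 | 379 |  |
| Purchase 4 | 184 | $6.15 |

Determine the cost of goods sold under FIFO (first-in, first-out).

Sale 1 (219) [FIFO — oldest first]: 105 @ $12.90 + 81 @ $11.50 + 33 @ $11.95 = $2,680.35
Sale 2 (379) [FIFO — oldest first]: 225 @ $11.95 + 154 @ $10.40 = $4,290.35
Total COGS = $2,680.35 + $4,290.35 = $6,970.70
Ending inventory: 138 @ $10.40 + 184 @ $6.15 = $2,566.80

COGS = $6,970.70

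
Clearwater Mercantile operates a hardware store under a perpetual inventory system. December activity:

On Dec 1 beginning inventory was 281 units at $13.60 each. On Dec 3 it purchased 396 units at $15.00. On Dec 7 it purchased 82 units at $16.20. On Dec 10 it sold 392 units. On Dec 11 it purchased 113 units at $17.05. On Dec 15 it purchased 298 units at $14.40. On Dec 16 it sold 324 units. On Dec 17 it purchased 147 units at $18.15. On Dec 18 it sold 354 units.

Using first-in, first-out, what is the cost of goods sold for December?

COGS = $15,867.85

Dec 10, 392 sold [FIFO — oldest first]: 281 @ $13.60 + 111 @ $15.00 = $5,486.60
Dec 16, 324 sold [FIFO — oldest first]: 285 @ $15.00 + 39 @ $16.20 = $4,906.80
Dec 18, 354 sold [FIFO — oldest first]: 43 @ $16.20 + 113 @ $17.05 + 198 @ $14.40 = $5,474.45
Total COGS = $5,486.60 + $4,906.80 + $5,474.45 = $15,867.85
Ending inventory: 100 @ $14.40 + 147 @ $18.15 = $4,108.05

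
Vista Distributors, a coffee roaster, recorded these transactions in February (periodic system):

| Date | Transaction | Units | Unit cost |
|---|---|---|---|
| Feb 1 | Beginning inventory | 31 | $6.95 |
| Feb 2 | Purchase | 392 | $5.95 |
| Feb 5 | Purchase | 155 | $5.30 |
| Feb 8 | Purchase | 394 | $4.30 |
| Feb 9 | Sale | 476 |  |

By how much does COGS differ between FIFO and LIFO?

FIFO COGS: 31 @ $6.95 + 392 @ $5.95 + 53 @ $5.30 = $2,828.75
LIFO COGS: 394 @ $4.30 + 82 @ $5.30 = $2,128.80
Difference = |$2,828.75 − $2,128.80| = $699.95

$699.95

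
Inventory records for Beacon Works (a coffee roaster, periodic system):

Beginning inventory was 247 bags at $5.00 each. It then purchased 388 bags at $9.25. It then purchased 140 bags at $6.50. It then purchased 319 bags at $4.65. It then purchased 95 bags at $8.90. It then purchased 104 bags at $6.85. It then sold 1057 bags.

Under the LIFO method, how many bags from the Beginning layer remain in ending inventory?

Sale 1 (1057) [LIFO — newest first]: 104 @ $6.85 + 95 @ $8.90 + 319 @ $4.65 + 140 @ $6.50 + 388 @ $9.25 + 11 @ $5.00 = $7,595.25
Ending inventory: 236 @ $5.00 = $1,180.00

236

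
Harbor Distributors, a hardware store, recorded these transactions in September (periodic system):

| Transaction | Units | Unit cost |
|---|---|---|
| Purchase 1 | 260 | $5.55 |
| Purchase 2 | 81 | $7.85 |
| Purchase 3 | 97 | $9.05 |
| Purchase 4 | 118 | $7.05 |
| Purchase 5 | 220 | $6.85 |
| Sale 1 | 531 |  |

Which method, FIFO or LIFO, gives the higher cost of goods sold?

LIFO

FIFO COGS: 260 @ $5.55 + 81 @ $7.85 + 97 @ $9.05 + 93 @ $7.05 = $3,612.35
LIFO COGS: 220 @ $6.85 + 118 @ $7.05 + 97 @ $9.05 + 81 @ $7.85 + 15 @ $5.55 = $3,935.85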